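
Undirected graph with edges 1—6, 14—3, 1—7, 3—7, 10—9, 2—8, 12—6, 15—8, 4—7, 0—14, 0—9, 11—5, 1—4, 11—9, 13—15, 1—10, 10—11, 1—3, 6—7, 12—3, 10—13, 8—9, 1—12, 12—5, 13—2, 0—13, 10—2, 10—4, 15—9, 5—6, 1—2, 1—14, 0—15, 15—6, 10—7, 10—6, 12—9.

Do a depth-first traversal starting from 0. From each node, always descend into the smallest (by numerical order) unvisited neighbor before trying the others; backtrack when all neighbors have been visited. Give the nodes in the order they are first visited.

0 9 8 2 1 3 7 4 10 6 5 11 12 15 13 14

Visit 0
0 → 9
9 → 8
8 → 2
2 → 1
1 → 3
3 → 7
7 → 4
4 → 10
10 → 6
6 → 5
5 → 11
5 → 12
6 → 15
15 → 13
3 → 14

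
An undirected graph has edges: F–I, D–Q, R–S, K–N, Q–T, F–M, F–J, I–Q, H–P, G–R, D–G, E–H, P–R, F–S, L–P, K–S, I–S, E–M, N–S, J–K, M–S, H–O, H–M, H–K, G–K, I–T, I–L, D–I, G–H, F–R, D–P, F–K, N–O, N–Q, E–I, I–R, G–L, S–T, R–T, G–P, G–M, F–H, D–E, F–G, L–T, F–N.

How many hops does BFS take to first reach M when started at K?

Level 0: K
Level 1: F, G, H, J, N, S
Level 2: D, E, I, L, M, O, P, Q, R, T
M first appears at level 2.

2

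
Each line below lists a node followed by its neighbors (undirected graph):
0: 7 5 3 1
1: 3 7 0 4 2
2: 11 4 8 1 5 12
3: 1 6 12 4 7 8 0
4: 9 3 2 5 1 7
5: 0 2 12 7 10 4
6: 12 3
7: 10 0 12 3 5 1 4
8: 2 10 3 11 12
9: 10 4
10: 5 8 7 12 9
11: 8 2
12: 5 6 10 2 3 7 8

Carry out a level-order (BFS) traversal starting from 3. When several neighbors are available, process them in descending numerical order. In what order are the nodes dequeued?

Visit 3; enqueue 12, 8, 7, 6, 4, 1, 0 → queue [12, 8, 7, 6, 4, 1, 0]
Visit 12; enqueue 10, 5, 2 → queue [8, 7, 6, 4, 1, 0, 10, 5, 2]
Visit 8; enqueue 11 → queue [7, 6, 4, 1, 0, 10, 5, 2, 11]
Visit 7 → queue [6, 4, 1, 0, 10, 5, 2, 11]
Visit 6 → queue [4, 1, 0, 10, 5, 2, 11]
Visit 4; enqueue 9 → queue [1, 0, 10, 5, 2, 11, 9]
Visit 1 → queue [0, 10, 5, 2, 11, 9]
Visit 0 → queue [10, 5, 2, 11, 9]
Visit 10 → queue [5, 2, 11, 9]
Visit 5 → queue [2, 11, 9]
Visit 2 → queue [11, 9]
Visit 11 → queue [9]
Visit 9 → queue []

3 → 12 → 8 → 7 → 6 → 4 → 1 → 0 → 10 → 5 → 2 → 11 → 9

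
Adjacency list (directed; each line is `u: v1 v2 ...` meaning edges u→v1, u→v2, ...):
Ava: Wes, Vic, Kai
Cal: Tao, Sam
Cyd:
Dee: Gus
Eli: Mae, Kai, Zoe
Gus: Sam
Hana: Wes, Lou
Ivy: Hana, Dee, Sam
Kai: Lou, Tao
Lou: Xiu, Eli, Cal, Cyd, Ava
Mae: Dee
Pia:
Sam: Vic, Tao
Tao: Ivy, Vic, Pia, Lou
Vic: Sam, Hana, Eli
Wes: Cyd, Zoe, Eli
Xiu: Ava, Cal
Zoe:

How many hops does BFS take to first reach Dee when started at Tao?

2

Level 0: Tao
Level 1: Ivy, Lou, Pia, Vic
Level 2: Ava, Cal, Cyd, Dee, Eli, Hana, Sam, Xiu
Level 3: Gus, Kai, Mae, Wes, Zoe
Dee first appears at level 2.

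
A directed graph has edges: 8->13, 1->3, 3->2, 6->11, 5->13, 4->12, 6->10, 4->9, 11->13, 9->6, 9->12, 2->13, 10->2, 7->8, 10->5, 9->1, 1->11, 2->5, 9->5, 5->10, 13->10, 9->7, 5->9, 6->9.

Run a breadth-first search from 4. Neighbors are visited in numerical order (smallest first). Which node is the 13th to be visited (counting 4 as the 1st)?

2

Visit 4; enqueue 9, 12 → queue [9, 12]
Visit 9; enqueue 1, 5, 6, 7 → queue [12, 1, 5, 6, 7]
Visit 12 → queue [1, 5, 6, 7]
Visit 1; enqueue 3, 11 → queue [5, 6, 7, 3, 11]
Visit 5; enqueue 10, 13 → queue [6, 7, 3, 11, 10, 13]
Visit 6 → queue [7, 3, 11, 10, 13]
Visit 7; enqueue 8 → queue [3, 11, 10, 13, 8]
Visit 3; enqueue 2 → queue [11, 10, 13, 8, 2]
Visit 11 → queue [10, 13, 8, 2]
Visit 10 → queue [13, 8, 2]
Visit 13 → queue [8, 2]
Visit 8 → queue [2]
Visit 2 → queue []

Visit order: 4, 9, 12, 1, 5, 6, 7, 3, 11, 10, 13, 8, 2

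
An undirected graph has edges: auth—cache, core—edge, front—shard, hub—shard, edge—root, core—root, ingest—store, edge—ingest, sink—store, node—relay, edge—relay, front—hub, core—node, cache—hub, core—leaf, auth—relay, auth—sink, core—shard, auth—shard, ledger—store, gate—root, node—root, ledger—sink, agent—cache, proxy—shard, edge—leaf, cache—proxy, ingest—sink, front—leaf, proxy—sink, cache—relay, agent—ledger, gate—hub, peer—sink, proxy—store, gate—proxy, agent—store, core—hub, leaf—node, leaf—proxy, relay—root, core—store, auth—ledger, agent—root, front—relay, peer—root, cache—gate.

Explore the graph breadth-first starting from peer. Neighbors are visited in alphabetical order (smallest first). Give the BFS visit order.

peer, root, sink, agent, core, edge, gate, node, relay, auth, ingest, ledger, proxy, store, cache, hub, leaf, shard, front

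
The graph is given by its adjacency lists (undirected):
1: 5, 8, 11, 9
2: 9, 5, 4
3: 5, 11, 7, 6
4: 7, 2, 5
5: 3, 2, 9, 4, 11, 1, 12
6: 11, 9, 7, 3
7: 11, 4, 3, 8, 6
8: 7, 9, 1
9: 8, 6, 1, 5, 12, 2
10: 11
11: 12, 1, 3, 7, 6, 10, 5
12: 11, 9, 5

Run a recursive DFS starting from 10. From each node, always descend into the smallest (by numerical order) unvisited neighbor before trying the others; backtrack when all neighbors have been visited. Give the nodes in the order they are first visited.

Visit 10
10 → 11
11 → 1
1 → 5
5 → 2
2 → 4
4 → 7
7 → 3
3 → 6
6 → 9
9 → 8
9 → 12

10, 11, 1, 5, 2, 4, 7, 3, 6, 9, 8, 12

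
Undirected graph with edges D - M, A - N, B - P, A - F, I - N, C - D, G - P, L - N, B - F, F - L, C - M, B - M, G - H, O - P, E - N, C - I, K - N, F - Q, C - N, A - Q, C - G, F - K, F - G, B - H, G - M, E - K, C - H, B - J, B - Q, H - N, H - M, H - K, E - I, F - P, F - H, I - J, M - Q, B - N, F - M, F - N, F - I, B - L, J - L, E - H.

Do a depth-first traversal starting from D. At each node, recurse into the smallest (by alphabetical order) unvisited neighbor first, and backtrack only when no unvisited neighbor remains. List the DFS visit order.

Visit D
D → C
C → G
G → F
F → A
A → N
N → B
B → H
H → E
E → I
I → J
J → L
E → K
H → M
M → Q
B → P
P → O

D, C, G, F, A, N, B, H, E, I, J, L, K, M, Q, P, O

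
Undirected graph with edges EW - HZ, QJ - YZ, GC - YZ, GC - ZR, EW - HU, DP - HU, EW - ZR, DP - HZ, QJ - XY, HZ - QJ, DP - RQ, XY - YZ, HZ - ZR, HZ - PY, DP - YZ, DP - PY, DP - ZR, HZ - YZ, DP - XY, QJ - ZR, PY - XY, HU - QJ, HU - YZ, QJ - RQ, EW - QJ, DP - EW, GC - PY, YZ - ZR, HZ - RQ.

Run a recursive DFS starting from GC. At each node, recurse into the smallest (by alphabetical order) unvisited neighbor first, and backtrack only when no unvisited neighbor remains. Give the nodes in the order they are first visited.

Visit GC
GC → PY
PY → DP
DP → EW
EW → HU
HU → QJ
QJ → HZ
HZ → RQ
HZ → YZ
YZ → XY
YZ → ZR

GC → PY → DP → EW → HU → QJ → HZ → RQ → YZ → XY → ZR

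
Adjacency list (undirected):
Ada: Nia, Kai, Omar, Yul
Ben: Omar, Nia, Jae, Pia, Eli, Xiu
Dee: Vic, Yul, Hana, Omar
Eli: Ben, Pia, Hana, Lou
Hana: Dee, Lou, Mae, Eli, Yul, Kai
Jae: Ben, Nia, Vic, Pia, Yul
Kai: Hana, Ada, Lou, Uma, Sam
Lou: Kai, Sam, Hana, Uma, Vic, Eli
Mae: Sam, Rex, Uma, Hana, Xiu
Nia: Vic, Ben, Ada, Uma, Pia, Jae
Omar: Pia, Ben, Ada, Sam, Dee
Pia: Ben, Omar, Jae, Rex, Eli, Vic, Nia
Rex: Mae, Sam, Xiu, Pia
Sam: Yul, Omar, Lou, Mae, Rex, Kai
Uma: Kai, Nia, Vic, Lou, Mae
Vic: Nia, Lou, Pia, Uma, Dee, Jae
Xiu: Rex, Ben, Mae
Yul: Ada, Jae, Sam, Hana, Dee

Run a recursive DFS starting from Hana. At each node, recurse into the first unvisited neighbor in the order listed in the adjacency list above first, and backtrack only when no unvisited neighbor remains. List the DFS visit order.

Visit Hana
Hana → Dee
Dee → Vic
Vic → Nia
Nia → Ben
Ben → Omar
Omar → Pia
Pia → Jae
Jae → Yul
Yul → Ada
Ada → Kai
Kai → Lou
Lou → Sam
Sam → Mae
Mae → Rex
Rex → Xiu
Mae → Uma
Lou → Eli

Hana -> Dee -> Vic -> Nia -> Ben -> Omar -> Pia -> Jae -> Yul -> Ada -> Kai -> Lou -> Sam -> Mae -> Rex -> Xiu -> Uma -> Eli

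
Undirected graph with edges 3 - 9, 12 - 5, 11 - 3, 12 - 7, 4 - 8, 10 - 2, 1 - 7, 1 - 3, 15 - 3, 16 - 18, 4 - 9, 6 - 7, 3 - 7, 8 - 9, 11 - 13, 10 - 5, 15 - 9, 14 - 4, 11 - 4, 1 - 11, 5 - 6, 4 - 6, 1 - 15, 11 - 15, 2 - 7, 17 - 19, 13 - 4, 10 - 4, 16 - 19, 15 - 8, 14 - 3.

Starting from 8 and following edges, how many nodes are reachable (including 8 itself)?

BFS from 8 visits: 8, 4, 9, 15, 6, 10, 11, 13, 14, 3, 1, 5, 7, 2, 12
Reachable nodes: 15 of 19 total.

15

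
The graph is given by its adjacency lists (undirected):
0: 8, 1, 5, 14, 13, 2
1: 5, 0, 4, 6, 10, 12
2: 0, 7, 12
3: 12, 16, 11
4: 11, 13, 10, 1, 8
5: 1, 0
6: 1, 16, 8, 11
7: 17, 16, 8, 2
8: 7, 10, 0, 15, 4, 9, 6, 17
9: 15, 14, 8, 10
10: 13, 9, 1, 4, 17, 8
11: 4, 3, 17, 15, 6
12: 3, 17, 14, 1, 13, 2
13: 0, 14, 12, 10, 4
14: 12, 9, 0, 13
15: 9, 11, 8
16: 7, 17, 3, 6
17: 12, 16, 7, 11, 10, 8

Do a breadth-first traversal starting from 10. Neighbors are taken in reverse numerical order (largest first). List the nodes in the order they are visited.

Visit 10; enqueue 17, 13, 9, 8, 4, 1 → queue [17, 13, 9, 8, 4, 1]
Visit 17; enqueue 16, 12, 11, 7 → queue [13, 9, 8, 4, 1, 16, 12, 11, 7]
Visit 13; enqueue 14, 0 → queue [9, 8, 4, 1, 16, 12, 11, 7, 14, 0]
Visit 9; enqueue 15 → queue [8, 4, 1, 16, 12, 11, 7, 14, 0, 15]
Visit 8; enqueue 6 → queue [4, 1, 16, 12, 11, 7, 14, 0, 15, 6]
Visit 4 → queue [1, 16, 12, 11, 7, 14, 0, 15, 6]
Visit 1; enqueue 5 → queue [16, 12, 11, 7, 14, 0, 15, 6, 5]
Visit 16; enqueue 3 → queue [12, 11, 7, 14, 0, 15, 6, 5, 3]
Visit 12; enqueue 2 → queue [11, 7, 14, 0, 15, 6, 5, 3, 2]
Visit 11 → queue [7, 14, 0, 15, 6, 5, 3, 2]
Visit 7 → queue [14, 0, 15, 6, 5, 3, 2]
Visit 14 → queue [0, 15, 6, 5, 3, 2]
Visit 0 → queue [15, 6, 5, 3, 2]
Visit 15 → queue [6, 5, 3, 2]
Visit 6 → queue [5, 3, 2]
Visit 5 → queue [3, 2]
Visit 3 → queue [2]
Visit 2 → queue []

10 -> 17 -> 13 -> 9 -> 8 -> 4 -> 1 -> 16 -> 12 -> 11 -> 7 -> 14 -> 0 -> 15 -> 6 -> 5 -> 3 -> 2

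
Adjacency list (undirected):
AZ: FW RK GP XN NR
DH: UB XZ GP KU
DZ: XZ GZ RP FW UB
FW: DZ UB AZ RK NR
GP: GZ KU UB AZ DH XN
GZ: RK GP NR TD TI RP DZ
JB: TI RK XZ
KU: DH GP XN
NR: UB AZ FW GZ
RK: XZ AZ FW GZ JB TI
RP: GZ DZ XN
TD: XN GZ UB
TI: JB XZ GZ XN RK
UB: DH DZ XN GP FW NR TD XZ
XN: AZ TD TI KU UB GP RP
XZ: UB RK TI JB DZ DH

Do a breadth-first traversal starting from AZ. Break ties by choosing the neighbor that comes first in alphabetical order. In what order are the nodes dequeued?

AZ → FW → GP → NR → RK → XN → DZ → UB → DH → GZ → KU → JB → TI → XZ → RP → TD

Visit AZ; enqueue FW, GP, NR, RK, XN → queue [FW, GP, NR, RK, XN]
Visit FW; enqueue DZ, UB → queue [GP, NR, RK, XN, DZ, UB]
Visit GP; enqueue DH, GZ, KU → queue [NR, RK, XN, DZ, UB, DH, GZ, KU]
Visit NR → queue [RK, XN, DZ, UB, DH, GZ, KU]
Visit RK; enqueue JB, TI, XZ → queue [XN, DZ, UB, DH, GZ, KU, JB, TI, XZ]
Visit XN; enqueue RP, TD → queue [DZ, UB, DH, GZ, KU, JB, TI, XZ, RP, TD]
Visit DZ → queue [UB, DH, GZ, KU, JB, TI, XZ, RP, TD]
Visit UB → queue [DH, GZ, KU, JB, TI, XZ, RP, TD]
Visit DH → queue [GZ, KU, JB, TI, XZ, RP, TD]
Visit GZ → queue [KU, JB, TI, XZ, RP, TD]
Visit KU → queue [JB, TI, XZ, RP, TD]
Visit JB → queue [TI, XZ, RP, TD]
Visit TI → queue [XZ, RP, TD]
Visit XZ → queue [RP, TD]
Visit RP → queue [TD]
Visit TD → queue []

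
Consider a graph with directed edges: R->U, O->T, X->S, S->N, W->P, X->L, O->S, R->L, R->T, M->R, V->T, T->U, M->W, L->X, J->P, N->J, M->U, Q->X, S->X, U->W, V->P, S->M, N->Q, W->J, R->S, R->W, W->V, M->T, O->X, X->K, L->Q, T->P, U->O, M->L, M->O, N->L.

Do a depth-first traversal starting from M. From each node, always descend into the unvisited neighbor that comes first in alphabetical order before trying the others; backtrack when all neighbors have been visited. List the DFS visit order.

M L Q X K S N J P O T U W V R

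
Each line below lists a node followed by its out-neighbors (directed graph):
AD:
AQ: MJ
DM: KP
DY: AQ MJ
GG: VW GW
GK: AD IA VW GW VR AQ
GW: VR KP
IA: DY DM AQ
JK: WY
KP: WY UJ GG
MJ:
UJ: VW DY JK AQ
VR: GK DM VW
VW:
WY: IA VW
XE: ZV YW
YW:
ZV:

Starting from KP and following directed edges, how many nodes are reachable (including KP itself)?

15

BFS from KP visits: KP, WY, UJ, GG, VW, IA, JK, DY, AQ, GW, DM, MJ, VR, GK, AD
Reachable nodes: 15 of 18 total.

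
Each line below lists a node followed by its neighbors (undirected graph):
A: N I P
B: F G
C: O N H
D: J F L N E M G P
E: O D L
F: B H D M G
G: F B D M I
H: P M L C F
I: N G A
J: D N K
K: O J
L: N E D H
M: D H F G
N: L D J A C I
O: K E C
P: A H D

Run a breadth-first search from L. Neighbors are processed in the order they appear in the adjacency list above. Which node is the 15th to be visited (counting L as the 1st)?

Visit L; enqueue N, E, D, H → queue [N, E, D, H]
Visit N; enqueue J, A, C, I → queue [E, D, H, J, A, C, I]
Visit E; enqueue O → queue [D, H, J, A, C, I, O]
Visit D; enqueue F, M, G, P → queue [H, J, A, C, I, O, F, M, G, P]
Visit H → queue [J, A, C, I, O, F, M, G, P]
Visit J; enqueue K → queue [A, C, I, O, F, M, G, P, K]
Visit A → queue [C, I, O, F, M, G, P, K]
Visit C → queue [I, O, F, M, G, P, K]
Visit I → queue [O, F, M, G, P, K]
Visit O → queue [F, M, G, P, K]
Visit F; enqueue B → queue [M, G, P, K, B]
Visit M → queue [G, P, K, B]
Visit G → queue [P, K, B]
Visit P → queue [K, B]
Visit K → queue [B]
Visit B → queue []

Visit order: L, N, E, D, H, J, A, C, I, O, F, M, G, P, K, B

K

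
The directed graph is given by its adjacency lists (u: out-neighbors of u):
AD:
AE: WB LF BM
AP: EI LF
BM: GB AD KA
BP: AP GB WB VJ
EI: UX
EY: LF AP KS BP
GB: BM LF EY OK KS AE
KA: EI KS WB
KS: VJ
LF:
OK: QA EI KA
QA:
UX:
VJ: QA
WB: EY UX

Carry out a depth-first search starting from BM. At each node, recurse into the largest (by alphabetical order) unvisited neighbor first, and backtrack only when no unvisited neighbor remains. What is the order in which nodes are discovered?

Visit BM
BM → KA
KA → WB
WB → UX
WB → EY
EY → LF
EY → KS
KS → VJ
VJ → QA
EY → BP
BP → GB
GB → OK
OK → EI
GB → AE
BP → AP
BM → AD

BM → KA → WB → UX → EY → LF → KS → VJ → QA → BP → GB → OK → EI → AE → AP → AD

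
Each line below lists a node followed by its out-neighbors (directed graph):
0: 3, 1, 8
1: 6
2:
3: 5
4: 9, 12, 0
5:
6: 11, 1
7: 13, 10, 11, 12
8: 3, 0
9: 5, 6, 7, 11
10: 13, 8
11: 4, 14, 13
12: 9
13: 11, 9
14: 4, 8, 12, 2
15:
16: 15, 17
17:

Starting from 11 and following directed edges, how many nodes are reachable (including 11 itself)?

BFS from 11 visits: 11, 14, 13, 4, 12, 8, 2, 9, 0, 3, 7, 6, 5, 1, 10
Reachable nodes: 15 of 18 total.

15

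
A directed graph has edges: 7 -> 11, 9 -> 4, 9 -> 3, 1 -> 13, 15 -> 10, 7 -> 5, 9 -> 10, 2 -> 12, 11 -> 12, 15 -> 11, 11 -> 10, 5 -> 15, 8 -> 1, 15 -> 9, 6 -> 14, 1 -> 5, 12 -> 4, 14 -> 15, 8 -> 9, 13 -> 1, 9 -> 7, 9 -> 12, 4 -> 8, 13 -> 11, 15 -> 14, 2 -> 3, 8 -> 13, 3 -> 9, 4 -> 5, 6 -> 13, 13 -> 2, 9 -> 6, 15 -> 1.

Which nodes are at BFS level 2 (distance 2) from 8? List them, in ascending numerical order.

2, 3, 4, 5, 6, 7, 10, 11, 12

Level 0: 8
Level 1: 1, 9, 13
Level 2: 2, 3, 4, 5, 6, 7, 10, 11, 12
Level 3: 14, 15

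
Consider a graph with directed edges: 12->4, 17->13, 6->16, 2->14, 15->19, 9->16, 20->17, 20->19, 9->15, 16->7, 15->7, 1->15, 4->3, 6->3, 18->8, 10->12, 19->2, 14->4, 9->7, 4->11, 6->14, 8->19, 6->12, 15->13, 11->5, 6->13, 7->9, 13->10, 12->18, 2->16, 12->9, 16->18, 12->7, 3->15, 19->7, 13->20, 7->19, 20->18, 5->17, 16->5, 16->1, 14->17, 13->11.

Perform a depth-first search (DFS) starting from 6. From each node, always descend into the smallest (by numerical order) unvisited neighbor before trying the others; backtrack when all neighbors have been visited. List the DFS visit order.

Visit 6
6 → 3
3 → 15
15 → 7
7 → 9
9 → 16
16 → 1
16 → 5
5 → 17
17 → 13
13 → 10
10 → 12
12 → 4
4 → 11
12 → 18
18 → 8
8 → 19
19 → 2
2 → 14
13 → 20

6 -> 3 -> 15 -> 7 -> 9 -> 16 -> 1 -> 5 -> 17 -> 13 -> 10 -> 12 -> 4 -> 11 -> 18 -> 8 -> 19 -> 2 -> 14 -> 20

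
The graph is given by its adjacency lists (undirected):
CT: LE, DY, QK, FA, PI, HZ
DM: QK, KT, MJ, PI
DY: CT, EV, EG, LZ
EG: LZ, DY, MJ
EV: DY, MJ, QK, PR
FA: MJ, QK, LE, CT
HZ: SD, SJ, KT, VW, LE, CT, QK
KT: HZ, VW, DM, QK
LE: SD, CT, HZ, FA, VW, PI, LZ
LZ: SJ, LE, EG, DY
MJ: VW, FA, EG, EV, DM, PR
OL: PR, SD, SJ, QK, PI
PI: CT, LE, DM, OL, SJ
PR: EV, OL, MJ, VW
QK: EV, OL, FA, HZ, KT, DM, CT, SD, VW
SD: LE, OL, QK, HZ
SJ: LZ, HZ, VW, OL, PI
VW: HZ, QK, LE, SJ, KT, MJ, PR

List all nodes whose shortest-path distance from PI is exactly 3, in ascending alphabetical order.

EG, EV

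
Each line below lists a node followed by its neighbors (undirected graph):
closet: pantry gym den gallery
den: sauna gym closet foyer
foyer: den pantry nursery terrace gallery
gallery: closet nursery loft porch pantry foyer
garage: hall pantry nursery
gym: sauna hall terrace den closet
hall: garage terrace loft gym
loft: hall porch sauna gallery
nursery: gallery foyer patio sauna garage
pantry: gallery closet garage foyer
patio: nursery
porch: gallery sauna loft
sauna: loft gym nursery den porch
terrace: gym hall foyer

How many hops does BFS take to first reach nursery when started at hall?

2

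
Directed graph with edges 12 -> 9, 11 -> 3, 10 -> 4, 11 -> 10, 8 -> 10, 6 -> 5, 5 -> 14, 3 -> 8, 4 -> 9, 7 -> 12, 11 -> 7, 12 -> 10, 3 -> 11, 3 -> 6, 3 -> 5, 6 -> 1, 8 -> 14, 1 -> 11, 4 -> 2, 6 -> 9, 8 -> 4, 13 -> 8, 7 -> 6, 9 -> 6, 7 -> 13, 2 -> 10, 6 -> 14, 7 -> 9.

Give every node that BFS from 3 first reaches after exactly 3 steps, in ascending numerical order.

Level 0: 3
Level 1: 5, 6, 8, 11
Level 2: 1, 4, 7, 9, 10, 14
Level 3: 2, 12, 13

2, 12, 13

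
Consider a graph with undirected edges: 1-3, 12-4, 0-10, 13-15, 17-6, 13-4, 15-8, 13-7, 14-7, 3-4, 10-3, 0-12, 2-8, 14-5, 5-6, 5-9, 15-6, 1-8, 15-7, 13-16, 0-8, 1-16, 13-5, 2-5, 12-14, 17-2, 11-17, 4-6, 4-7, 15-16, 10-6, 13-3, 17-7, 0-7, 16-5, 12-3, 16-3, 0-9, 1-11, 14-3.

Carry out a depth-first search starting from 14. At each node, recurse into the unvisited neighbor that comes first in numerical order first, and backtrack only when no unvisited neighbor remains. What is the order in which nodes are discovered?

14, 3, 1, 8, 0, 7, 4, 6, 5, 2, 17, 11, 9, 13, 15, 16, 10, 12

Visit 14
14 → 3
3 → 1
1 → 8
8 → 0
0 → 7
7 → 4
4 → 6
6 → 5
5 → 2
2 → 17
17 → 11
5 → 9
5 → 13
13 → 15
15 → 16
6 → 10
4 → 12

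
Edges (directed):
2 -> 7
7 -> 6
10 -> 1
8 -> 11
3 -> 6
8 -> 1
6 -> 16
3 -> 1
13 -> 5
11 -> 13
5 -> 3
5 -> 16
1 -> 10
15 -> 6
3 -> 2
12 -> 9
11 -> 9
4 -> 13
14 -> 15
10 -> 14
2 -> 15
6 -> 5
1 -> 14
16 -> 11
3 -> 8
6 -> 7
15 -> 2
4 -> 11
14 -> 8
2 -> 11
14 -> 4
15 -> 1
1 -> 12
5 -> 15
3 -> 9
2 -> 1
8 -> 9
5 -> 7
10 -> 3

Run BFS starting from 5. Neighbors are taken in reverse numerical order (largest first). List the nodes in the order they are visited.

5 -> 16 -> 15 -> 7 -> 3 -> 11 -> 6 -> 2 -> 1 -> 9 -> 8 -> 13 -> 14 -> 12 -> 10 -> 4

Visit 5; enqueue 16, 15, 7, 3 → queue [16, 15, 7, 3]
Visit 16; enqueue 11 → queue [15, 7, 3, 11]
Visit 15; enqueue 6, 2, 1 → queue [7, 3, 11, 6, 2, 1]
Visit 7 → queue [3, 11, 6, 2, 1]
Visit 3; enqueue 9, 8 → queue [11, 6, 2, 1, 9, 8]
Visit 11; enqueue 13 → queue [6, 2, 1, 9, 8, 13]
Visit 6 → queue [2, 1, 9, 8, 13]
Visit 2 → queue [1, 9, 8, 13]
Visit 1; enqueue 14, 12, 10 → queue [9, 8, 13, 14, 12, 10]
Visit 9 → queue [8, 13, 14, 12, 10]
Visit 8 → queue [13, 14, 12, 10]
Visit 13 → queue [14, 12, 10]
Visit 14; enqueue 4 → queue [12, 10, 4]
Visit 12 → queue [10, 4]
Visit 10 → queue [4]
Visit 4 → queue []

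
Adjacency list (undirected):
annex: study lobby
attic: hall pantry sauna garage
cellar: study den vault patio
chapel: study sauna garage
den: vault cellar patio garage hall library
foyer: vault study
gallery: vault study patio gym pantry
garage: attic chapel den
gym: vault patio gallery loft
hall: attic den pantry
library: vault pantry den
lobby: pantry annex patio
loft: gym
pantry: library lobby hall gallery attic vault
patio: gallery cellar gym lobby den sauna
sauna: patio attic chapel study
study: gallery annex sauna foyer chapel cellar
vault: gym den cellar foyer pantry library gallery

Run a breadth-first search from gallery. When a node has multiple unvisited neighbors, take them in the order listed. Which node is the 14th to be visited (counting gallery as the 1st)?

Visit gallery; enqueue vault, study, patio, gym, pantry → queue [vault, study, patio, gym, pantry]
Visit vault; enqueue den, cellar, foyer, library → queue [study, patio, gym, pantry, den, cellar, foyer, library]
Visit study; enqueue annex, sauna, chapel → queue [patio, gym, pantry, den, cellar, foyer, library, annex, sauna, chapel]
Visit patio; enqueue lobby → queue [gym, pantry, den, cellar, foyer, library, annex, sauna, chapel, lobby]
Visit gym; enqueue loft → queue [pantry, den, cellar, foyer, library, annex, sauna, chapel, lobby, loft]
Visit pantry; enqueue hall, attic → queue [den, cellar, foyer, library, annex, sauna, chapel, lobby, loft, hall, attic]
Visit den; enqueue garage → queue [cellar, foyer, library, annex, sauna, chapel, lobby, loft, hall, attic, garage]
Visit cellar → queue [foyer, library, annex, sauna, chapel, lobby, loft, hall, attic, garage]
Visit foyer → queue [library, annex, sauna, chapel, lobby, loft, hall, attic, garage]
Visit library → queue [annex, sauna, chapel, lobby, loft, hall, attic, garage]
Visit annex → queue [sauna, chapel, lobby, loft, hall, attic, garage]
Visit sauna → queue [chapel, lobby, loft, hall, attic, garage]
Visit chapel → queue [lobby, loft, hall, attic, garage]
Visit lobby → queue [loft, hall, attic, garage]
Visit loft → queue [hall, attic, garage]
Visit hall → queue [attic, garage]
Visit attic → queue [garage]
Visit garage → queue []

Visit order: gallery, vault, study, patio, gym, pantry, den, cellar, foyer, library, annex, sauna, chapel, lobby, loft, hall, attic, garage

lobby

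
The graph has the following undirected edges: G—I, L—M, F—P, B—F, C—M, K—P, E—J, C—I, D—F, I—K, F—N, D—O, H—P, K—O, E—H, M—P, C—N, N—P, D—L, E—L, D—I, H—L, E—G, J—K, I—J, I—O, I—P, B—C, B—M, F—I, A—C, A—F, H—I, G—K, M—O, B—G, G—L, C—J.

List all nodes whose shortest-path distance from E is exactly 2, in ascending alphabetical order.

B, C, D, I, K, M, P

Level 0: E
Level 1: G, H, J, L
Level 2: B, C, D, I, K, M, P
Level 3: A, F, N, O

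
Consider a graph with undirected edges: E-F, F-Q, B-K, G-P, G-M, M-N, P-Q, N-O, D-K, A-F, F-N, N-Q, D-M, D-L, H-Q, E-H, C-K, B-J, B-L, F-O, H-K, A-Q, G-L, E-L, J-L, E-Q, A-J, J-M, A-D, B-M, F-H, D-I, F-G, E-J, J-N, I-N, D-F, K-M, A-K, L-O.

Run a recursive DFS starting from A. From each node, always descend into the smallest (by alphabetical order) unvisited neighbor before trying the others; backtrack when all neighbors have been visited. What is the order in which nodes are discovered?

Visit A
A → D
D → F
F → E
E → H
H → K
K → B
B → J
J → L
L → G
G → M
M → N
N → I
N → O
N → Q
Q → P
K → C

A -> D -> F -> E -> H -> K -> B -> J -> L -> G -> M -> N -> I -> O -> Q -> P -> C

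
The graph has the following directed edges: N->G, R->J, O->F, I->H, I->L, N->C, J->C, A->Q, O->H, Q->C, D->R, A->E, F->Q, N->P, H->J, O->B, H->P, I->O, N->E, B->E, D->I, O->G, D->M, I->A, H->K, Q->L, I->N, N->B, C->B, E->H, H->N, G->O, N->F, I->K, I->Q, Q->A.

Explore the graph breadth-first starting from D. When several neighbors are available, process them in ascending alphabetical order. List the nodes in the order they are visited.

Visit D; enqueue I, M, R → queue [I, M, R]
Visit I; enqueue A, H, K, L, N, O, Q → queue [M, R, A, H, K, L, N, O, Q]
Visit M → queue [R, A, H, K, L, N, O, Q]
Visit R; enqueue J → queue [A, H, K, L, N, O, Q, J]
Visit A; enqueue E → queue [H, K, L, N, O, Q, J, E]
Visit H; enqueue P → queue [K, L, N, O, Q, J, E, P]
Visit K → queue [L, N, O, Q, J, E, P]
Visit L → queue [N, O, Q, J, E, P]
Visit N; enqueue B, C, F, G → queue [O, Q, J, E, P, B, C, F, G]
Visit O → queue [Q, J, E, P, B, C, F, G]
Visit Q → queue [J, E, P, B, C, F, G]
Visit J → queue [E, P, B, C, F, G]
Visit E → queue [P, B, C, F, G]
Visit P → queue [B, C, F, G]
Visit B → queue [C, F, G]
Visit C → queue [F, G]
Visit F → queue [G]
Visit G → queue []

D, I, M, R, A, H, K, L, N, O, Q, J, E, P, B, C, F, G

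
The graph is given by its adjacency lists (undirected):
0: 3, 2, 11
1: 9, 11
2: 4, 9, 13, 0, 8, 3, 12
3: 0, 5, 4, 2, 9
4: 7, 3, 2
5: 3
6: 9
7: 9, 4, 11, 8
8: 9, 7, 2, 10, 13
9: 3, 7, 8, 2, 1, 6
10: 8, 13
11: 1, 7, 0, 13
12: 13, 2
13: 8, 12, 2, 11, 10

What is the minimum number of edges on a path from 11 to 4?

2

Level 0: 11
Level 1: 0, 1, 7, 13
Level 2: 2, 3, 4, 8, 9, 10, 12
Level 3: 5, 6
4 first appears at level 2.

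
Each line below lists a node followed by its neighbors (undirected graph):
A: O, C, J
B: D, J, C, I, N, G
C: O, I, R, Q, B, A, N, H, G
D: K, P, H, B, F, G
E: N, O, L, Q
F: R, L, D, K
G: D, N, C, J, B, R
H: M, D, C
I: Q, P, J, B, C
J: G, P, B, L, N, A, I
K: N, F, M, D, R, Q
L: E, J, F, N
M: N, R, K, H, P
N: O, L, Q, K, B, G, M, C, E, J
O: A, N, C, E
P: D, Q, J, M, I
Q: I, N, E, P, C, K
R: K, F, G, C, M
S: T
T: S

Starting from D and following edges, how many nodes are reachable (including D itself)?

BFS from D visits: D, P, K, H, G, F, B, Q, M, J, I, R, N, C, L, E, A, O
Reachable nodes: 18 of 20 total.

18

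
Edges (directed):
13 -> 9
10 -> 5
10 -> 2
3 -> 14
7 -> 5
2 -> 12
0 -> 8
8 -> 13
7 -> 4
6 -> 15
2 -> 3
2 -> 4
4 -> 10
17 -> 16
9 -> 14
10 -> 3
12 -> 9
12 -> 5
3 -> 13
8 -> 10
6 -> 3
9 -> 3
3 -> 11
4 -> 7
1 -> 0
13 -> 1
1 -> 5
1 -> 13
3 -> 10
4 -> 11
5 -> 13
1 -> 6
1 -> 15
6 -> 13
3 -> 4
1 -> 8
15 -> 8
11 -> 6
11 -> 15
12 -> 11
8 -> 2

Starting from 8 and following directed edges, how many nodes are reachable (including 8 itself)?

BFS from 8 visits: 8, 2, 10, 13, 3, 4, 12, 5, 1, 9, 11, 14, 7, 0, 6, 15
Reachable nodes: 16 of 18 total.

16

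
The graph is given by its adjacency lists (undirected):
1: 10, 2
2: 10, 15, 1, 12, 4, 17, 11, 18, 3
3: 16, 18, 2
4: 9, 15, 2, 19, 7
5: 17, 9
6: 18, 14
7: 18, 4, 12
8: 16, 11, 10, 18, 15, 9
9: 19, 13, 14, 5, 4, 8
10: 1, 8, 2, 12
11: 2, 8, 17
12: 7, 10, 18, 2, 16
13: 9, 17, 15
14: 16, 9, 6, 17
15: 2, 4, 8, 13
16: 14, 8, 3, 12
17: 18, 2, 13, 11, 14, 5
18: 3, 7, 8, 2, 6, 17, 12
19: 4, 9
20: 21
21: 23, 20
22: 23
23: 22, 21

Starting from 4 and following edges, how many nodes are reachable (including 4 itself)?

BFS from 4 visits: 4, 2, 7, 9, 15, 19, 1, 3, 10, 11, 12, 17, 18, 5, 8, 13, 14, 16, 6
Reachable nodes: 19 of 23 total.

19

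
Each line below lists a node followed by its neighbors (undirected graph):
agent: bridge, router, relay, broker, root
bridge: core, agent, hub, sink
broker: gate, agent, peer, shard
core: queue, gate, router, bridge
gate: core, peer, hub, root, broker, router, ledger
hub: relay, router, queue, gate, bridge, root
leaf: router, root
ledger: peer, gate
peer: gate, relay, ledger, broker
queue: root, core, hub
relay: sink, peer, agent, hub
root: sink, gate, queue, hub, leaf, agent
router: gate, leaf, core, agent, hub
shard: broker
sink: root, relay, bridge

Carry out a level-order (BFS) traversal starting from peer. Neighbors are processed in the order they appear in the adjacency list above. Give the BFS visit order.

Visit peer; enqueue gate, relay, ledger, broker → queue [gate, relay, ledger, broker]
Visit gate; enqueue core, hub, root, router → queue [relay, ledger, broker, core, hub, root, router]
Visit relay; enqueue sink, agent → queue [ledger, broker, core, hub, root, router, sink, agent]
Visit ledger → queue [broker, core, hub, root, router, sink, agent]
Visit broker; enqueue shard → queue [core, hub, root, router, sink, agent, shard]
Visit core; enqueue queue, bridge → queue [hub, root, router, sink, agent, shard, queue, bridge]
Visit hub → queue [root, router, sink, agent, shard, queue, bridge]
Visit root; enqueue leaf → queue [router, sink, agent, shard, queue, bridge, leaf]
Visit router → queue [sink, agent, shard, queue, bridge, leaf]
Visit sink → queue [agent, shard, queue, bridge, leaf]
Visit agent → queue [shard, queue, bridge, leaf]
Visit shard → queue [queue, bridge, leaf]
Visit queue → queue [bridge, leaf]
Visit bridge → queue [leaf]
Visit leaf → queue []

peer -> gate -> relay -> ledger -> broker -> core -> hub -> root -> router -> sink -> agent -> shard -> queue -> bridge -> leaf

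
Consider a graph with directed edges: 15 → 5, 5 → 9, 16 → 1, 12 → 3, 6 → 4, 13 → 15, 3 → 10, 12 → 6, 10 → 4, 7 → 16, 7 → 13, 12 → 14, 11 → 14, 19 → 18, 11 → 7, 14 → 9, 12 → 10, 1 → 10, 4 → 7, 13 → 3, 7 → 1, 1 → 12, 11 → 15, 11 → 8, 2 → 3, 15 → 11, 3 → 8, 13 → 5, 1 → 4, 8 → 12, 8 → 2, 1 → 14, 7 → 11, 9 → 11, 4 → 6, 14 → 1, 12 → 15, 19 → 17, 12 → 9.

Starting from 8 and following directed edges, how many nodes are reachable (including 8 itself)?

16

BFS from 8 visits: 8, 12, 2, 15, 14, 10, 9, 6, 3, 11, 5, 1, 4, 7, 16, 13
Reachable nodes: 16 of 19 total.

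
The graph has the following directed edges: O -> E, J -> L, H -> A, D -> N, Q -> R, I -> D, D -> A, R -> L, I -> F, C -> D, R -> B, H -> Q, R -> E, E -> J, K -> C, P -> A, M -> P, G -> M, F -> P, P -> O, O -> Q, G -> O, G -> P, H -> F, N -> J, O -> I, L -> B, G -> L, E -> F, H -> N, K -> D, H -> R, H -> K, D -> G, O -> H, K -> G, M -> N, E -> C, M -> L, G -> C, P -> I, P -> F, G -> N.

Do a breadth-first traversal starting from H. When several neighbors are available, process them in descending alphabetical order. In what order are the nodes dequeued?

Visit H; enqueue R, Q, N, K, F, A → queue [R, Q, N, K, F, A]
Visit R; enqueue L, E, B → queue [Q, N, K, F, A, L, E, B]
Visit Q → queue [N, K, F, A, L, E, B]
Visit N; enqueue J → queue [K, F, A, L, E, B, J]
Visit K; enqueue G, D, C → queue [F, A, L, E, B, J, G, D, C]
Visit F; enqueue P → queue [A, L, E, B, J, G, D, C, P]
Visit A → queue [L, E, B, J, G, D, C, P]
Visit L → queue [E, B, J, G, D, C, P]
Visit E → queue [B, J, G, D, C, P]
Visit B → queue [J, G, D, C, P]
Visit J → queue [G, D, C, P]
Visit G; enqueue O, M → queue [D, C, P, O, M]
Visit D → queue [C, P, O, M]
Visit C → queue [P, O, M]
Visit P; enqueue I → queue [O, M, I]
Visit O → queue [M, I]
Visit M → queue [I]
Visit I → queue []

H R Q N K F A L E B J G D C P O M I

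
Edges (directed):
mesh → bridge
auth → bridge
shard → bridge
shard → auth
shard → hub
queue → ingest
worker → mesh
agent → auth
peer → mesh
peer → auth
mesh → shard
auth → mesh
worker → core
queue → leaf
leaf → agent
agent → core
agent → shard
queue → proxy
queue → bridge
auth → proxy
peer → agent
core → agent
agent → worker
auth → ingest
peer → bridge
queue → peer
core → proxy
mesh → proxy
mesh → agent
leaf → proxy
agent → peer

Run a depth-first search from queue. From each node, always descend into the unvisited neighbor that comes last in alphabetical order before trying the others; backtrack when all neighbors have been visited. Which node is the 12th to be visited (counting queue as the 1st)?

Visit queue
queue → proxy
queue → peer
peer → mesh
mesh → shard
shard → hub
shard → bridge
shard → auth
auth → ingest
mesh → agent
agent → worker
worker → core
queue → leaf

Visit order: queue, proxy, peer, mesh, shard, hub, bridge, auth, ingest, agent, worker, core, leaf

core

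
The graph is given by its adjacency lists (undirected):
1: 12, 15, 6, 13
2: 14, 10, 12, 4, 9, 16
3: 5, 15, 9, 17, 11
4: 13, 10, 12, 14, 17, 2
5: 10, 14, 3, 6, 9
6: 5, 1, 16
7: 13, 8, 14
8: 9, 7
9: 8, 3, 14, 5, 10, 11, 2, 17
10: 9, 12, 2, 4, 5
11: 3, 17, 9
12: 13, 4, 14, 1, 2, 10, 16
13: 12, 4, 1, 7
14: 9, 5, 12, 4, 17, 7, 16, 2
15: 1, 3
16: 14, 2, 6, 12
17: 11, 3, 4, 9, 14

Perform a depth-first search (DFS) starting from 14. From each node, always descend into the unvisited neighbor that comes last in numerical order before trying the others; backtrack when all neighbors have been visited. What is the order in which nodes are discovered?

Visit 14
14 → 17
17 → 11
11 → 9
9 → 10
10 → 12
12 → 16
16 → 6
6 → 5
5 → 3
3 → 15
15 → 1
1 → 13
13 → 7
7 → 8
13 → 4
4 → 2

14 → 17 → 11 → 9 → 10 → 12 → 16 → 6 → 5 → 3 → 15 → 1 → 13 → 7 → 8 → 4 → 2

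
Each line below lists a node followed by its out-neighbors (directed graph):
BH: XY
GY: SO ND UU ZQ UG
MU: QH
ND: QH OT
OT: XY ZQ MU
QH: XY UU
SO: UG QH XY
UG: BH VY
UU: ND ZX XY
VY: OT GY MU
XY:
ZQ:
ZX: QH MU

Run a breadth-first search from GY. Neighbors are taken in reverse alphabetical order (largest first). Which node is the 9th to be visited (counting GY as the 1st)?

Visit GY; enqueue ZQ, UU, UG, SO, ND → queue [ZQ, UU, UG, SO, ND]
Visit ZQ → queue [UU, UG, SO, ND]
Visit UU; enqueue ZX, XY → queue [UG, SO, ND, ZX, XY]
Visit UG; enqueue VY, BH → queue [SO, ND, ZX, XY, VY, BH]
Visit SO; enqueue QH → queue [ND, ZX, XY, VY, BH, QH]
Visit ND; enqueue OT → queue [ZX, XY, VY, BH, QH, OT]
Visit ZX; enqueue MU → queue [XY, VY, BH, QH, OT, MU]
Visit XY → queue [VY, BH, QH, OT, MU]
Visit VY → queue [BH, QH, OT, MU]
Visit BH → queue [QH, OT, MU]
Visit QH → queue [OT, MU]
Visit OT → queue [MU]
Visit MU → queue []

Visit order: GY, ZQ, UU, UG, SO, ND, ZX, XY, VY, BH, QH, OT, MU

VY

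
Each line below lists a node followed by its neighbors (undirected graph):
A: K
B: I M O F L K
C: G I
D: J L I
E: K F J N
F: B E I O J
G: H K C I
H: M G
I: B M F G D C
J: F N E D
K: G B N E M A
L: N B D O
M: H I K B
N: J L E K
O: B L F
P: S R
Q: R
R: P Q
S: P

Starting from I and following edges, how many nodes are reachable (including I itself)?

15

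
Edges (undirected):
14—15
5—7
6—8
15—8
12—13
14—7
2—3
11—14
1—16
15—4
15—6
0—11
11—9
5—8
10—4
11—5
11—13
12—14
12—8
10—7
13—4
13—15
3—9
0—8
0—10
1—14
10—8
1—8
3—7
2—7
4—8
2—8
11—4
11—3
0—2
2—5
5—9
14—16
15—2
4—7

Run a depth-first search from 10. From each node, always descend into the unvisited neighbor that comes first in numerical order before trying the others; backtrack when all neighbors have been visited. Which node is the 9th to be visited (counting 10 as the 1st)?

Visit 10
10 → 0
0 → 2
2 → 3
3 → 7
7 → 4
4 → 8
8 → 1
1 → 14
14 → 11
11 → 5
5 → 9
11 → 13
13 → 12
13 → 15
15 → 6
14 → 16

Visit order: 10, 0, 2, 3, 7, 4, 8, 1, 14, 11, 5, 9, 13, 12, 15, 6, 16

14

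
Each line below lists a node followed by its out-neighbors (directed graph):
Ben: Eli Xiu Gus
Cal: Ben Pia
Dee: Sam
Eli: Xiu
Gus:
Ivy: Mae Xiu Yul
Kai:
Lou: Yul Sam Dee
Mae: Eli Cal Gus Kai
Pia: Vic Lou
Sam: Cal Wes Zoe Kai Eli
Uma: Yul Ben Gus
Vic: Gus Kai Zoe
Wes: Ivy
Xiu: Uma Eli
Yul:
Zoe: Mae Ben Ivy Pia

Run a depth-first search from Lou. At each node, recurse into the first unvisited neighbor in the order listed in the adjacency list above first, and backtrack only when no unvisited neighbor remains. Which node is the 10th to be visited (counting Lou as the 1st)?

Pia

Visit Lou
Lou → Yul
Lou → Sam
Sam → Cal
Cal → Ben
Ben → Eli
Eli → Xiu
Xiu → Uma
Uma → Gus
Cal → Pia
Pia → Vic
Vic → Kai
Vic → Zoe
Zoe → Mae
Zoe → Ivy
Sam → Wes
Lou → Dee

Visit order: Lou, Yul, Sam, Cal, Ben, Eli, Xiu, Uma, Gus, Pia, Vic, Kai, Zoe, Mae, Ivy, Wes, Dee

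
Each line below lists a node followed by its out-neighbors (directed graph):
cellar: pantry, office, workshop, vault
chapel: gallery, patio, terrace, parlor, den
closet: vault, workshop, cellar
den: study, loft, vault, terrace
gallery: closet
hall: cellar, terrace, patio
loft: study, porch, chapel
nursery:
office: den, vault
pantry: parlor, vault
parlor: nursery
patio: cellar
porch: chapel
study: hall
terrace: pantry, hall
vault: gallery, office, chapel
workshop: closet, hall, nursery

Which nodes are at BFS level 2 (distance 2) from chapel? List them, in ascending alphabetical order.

cellar, closet, hall, loft, nursery, pantry, study, vault

Level 0: chapel
Level 1: den, gallery, parlor, patio, terrace
Level 2: cellar, closet, hall, loft, nursery, pantry, study, vault
Level 3: office, porch, workshop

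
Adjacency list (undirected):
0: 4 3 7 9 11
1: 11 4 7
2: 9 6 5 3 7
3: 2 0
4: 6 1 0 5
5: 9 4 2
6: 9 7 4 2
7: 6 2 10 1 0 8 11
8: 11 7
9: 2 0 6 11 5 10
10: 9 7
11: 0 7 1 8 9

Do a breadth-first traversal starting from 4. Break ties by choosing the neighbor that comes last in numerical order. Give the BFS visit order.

4 → 6 → 5 → 1 → 0 → 9 → 7 → 2 → 11 → 3 → 10 → 8

Visit 4; enqueue 6, 5, 1, 0 → queue [6, 5, 1, 0]
Visit 6; enqueue 9, 7, 2 → queue [5, 1, 0, 9, 7, 2]
Visit 5 → queue [1, 0, 9, 7, 2]
Visit 1; enqueue 11 → queue [0, 9, 7, 2, 11]
Visit 0; enqueue 3 → queue [9, 7, 2, 11, 3]
Visit 9; enqueue 10 → queue [7, 2, 11, 3, 10]
Visit 7; enqueue 8 → queue [2, 11, 3, 10, 8]
Visit 2 → queue [11, 3, 10, 8]
Visit 11 → queue [3, 10, 8]
Visit 3 → queue [10, 8]
Visit 10 → queue [8]
Visit 8 → queue []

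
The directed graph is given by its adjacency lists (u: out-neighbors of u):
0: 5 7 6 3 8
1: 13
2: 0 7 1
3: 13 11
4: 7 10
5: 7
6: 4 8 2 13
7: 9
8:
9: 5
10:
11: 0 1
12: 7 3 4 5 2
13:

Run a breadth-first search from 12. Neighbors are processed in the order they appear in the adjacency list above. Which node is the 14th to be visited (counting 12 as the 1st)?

Visit 12; enqueue 7, 3, 4, 5, 2 → queue [7, 3, 4, 5, 2]
Visit 7; enqueue 9 → queue [3, 4, 5, 2, 9]
Visit 3; enqueue 13, 11 → queue [4, 5, 2, 9, 13, 11]
Visit 4; enqueue 10 → queue [5, 2, 9, 13, 11, 10]
Visit 5 → queue [2, 9, 13, 11, 10]
Visit 2; enqueue 0, 1 → queue [9, 13, 11, 10, 0, 1]
Visit 9 → queue [13, 11, 10, 0, 1]
Visit 13 → queue [11, 10, 0, 1]
Visit 11 → queue [10, 0, 1]
Visit 10 → queue [0, 1]
Visit 0; enqueue 6, 8 → queue [1, 6, 8]
Visit 1 → queue [6, 8]
Visit 6 → queue [8]
Visit 8 → queue []

Visit order: 12, 7, 3, 4, 5, 2, 9, 13, 11, 10, 0, 1, 6, 8

8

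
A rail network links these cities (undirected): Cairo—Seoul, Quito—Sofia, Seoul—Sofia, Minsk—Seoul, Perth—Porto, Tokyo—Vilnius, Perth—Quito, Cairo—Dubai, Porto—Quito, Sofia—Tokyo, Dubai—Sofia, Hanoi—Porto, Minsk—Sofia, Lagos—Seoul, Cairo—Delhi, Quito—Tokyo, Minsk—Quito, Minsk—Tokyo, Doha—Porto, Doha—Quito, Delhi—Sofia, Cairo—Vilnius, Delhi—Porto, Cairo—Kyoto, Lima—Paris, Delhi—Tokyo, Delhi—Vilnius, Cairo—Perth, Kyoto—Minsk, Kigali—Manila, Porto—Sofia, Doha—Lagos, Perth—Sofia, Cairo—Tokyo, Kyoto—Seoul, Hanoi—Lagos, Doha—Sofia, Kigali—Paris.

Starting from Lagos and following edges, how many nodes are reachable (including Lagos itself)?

15

BFS from Lagos visits: Lagos, Doha, Hanoi, Seoul, Porto, Quito, Sofia, Cairo, Kyoto, Minsk, Delhi, Perth, Tokyo, Dubai, Vilnius
Reachable nodes: 15 of 19 total.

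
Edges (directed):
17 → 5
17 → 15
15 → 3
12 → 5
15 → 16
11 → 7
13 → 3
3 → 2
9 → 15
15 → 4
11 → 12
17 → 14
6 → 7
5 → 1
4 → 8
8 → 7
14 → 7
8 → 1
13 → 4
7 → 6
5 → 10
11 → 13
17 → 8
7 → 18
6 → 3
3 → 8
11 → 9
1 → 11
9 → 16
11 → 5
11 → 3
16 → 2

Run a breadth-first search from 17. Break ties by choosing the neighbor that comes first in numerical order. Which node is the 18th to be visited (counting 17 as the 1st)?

Visit 17; enqueue 5, 8, 14, 15 → queue [5, 8, 14, 15]
Visit 5; enqueue 1, 10 → queue [8, 14, 15, 1, 10]
Visit 8; enqueue 7 → queue [14, 15, 1, 10, 7]
Visit 14 → queue [15, 1, 10, 7]
Visit 15; enqueue 3, 4, 16 → queue [1, 10, 7, 3, 4, 16]
Visit 1; enqueue 11 → queue [10, 7, 3, 4, 16, 11]
Visit 10 → queue [7, 3, 4, 16, 11]
Visit 7; enqueue 6, 18 → queue [3, 4, 16, 11, 6, 18]
Visit 3; enqueue 2 → queue [4, 16, 11, 6, 18, 2]
Visit 4 → queue [16, 11, 6, 18, 2]
Visit 16 → queue [11, 6, 18, 2]
Visit 11; enqueue 9, 12, 13 → queue [6, 18, 2, 9, 12, 13]
Visit 6 → queue [18, 2, 9, 12, 13]
Visit 18 → queue [2, 9, 12, 13]
Visit 2 → queue [9, 12, 13]
Visit 9 → queue [12, 13]
Visit 12 → queue [13]
Visit 13 → queue []

Visit order: 17, 5, 8, 14, 15, 1, 10, 7, 3, 4, 16, 11, 6, 18, 2, 9, 12, 13

13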